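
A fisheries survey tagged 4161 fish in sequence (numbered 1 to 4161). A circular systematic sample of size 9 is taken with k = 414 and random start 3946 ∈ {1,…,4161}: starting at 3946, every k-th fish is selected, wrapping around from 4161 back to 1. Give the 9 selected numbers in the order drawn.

3946, 199, 613, 1027, 1441, 1855, 2269, 2683, 3097

Selection 1: 3946
Selection 2: 3946 + 414 = 4360 → 4360 − 4161 = 199
Selection 3: 199 + 414 = 613
Selection 4: 613 + 414 = 1027
Selection 5: 1027 + 414 = 1441
Selection 6: 1441 + 414 = 1855
Selection 7: 1855 + 414 = 2269
Selection 8: 2269 + 414 = 2683
Selection 9: 2683 + 414 = 3097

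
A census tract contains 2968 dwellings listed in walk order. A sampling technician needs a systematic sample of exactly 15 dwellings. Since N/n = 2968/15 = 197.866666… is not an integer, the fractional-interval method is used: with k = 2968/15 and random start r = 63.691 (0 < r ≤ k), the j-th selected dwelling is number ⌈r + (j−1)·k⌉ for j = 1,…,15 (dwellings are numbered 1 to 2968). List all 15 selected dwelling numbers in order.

j=1: r + 0k = 63.691 → ⌈·⌉ = 64
j=2: r + 1k = 261.557666… → ⌈·⌉ = 262
j=3: r + 2k = 459.424333… → ⌈·⌉ = 460
j=4: r + 3k = 657.291 → ⌈·⌉ = 658
j=5: r + 4k = 855.157666… → ⌈·⌉ = 856
j=6: r + 5k = 1053.024333… → ⌈·⌉ = 1054
j=7: r + 6k = 1250.891 → ⌈·⌉ = 1251
j=8: r + 7k = 1448.757666… → ⌈·⌉ = 1449
j=9: r + 8k = 1646.624333… → ⌈·⌉ = 1647
j=10: r + 9k = 1844.491 → ⌈·⌉ = 1845
j=11: r + 10k = 2042.357666… → ⌈·⌉ = 2043
j=12: r + 11k = 2240.224333… → ⌈·⌉ = 2241
j=13: r + 12k = 2438.091 → ⌈·⌉ = 2439
j=14: r + 13k = 2635.957666… → ⌈·⌉ = 2636
j=15: r + 14k = 2833.824333… → ⌈·⌉ = 2834

64, 262, 460, 658, 856, 1054, 1251, 1449, 1647, 1845, 2043, 2241, 2439, 2636, 2834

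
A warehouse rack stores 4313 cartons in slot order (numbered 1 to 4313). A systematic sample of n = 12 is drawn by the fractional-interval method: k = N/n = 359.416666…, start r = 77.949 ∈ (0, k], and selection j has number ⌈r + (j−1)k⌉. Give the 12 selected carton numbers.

j=1: r + 0k = 77.949 → ⌈·⌉ = 78
j=2: r + 1k = 437.365666… → ⌈·⌉ = 438
j=3: r + 2k = 796.782333… → ⌈·⌉ = 797
j=4: r + 3k = 1156.199 → ⌈·⌉ = 1157
j=5: r + 4k = 1515.615666… → ⌈·⌉ = 1516
j=6: r + 5k = 1875.032333… → ⌈·⌉ = 1876
j=7: r + 6k = 2234.449 → ⌈·⌉ = 2235
j=8: r + 7k = 2593.865666… → ⌈·⌉ = 2594
j=9: r + 8k = 2953.282333… → ⌈·⌉ = 2954
j=10: r + 9k = 3312.699 → ⌈·⌉ = 3313
j=11: r + 10k = 3672.115666… → ⌈·⌉ = 3673
j=12: r + 11k = 4031.532333… → ⌈·⌉ = 4032

78, 438, 797, 1157, 1516, 1876, 2235, 2594, 2954, 3313, 3673, 4032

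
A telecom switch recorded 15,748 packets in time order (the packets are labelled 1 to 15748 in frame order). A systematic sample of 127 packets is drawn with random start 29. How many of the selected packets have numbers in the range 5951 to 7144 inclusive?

k = 15748/127 = 124
First selection ≥ 5951: 29 + ⌈(5951−29)/124⌉·124 = 29 + 48×124 = 5981
Last selection ≤ 7144: 29 + ⌊(7144−29)/124⌋·124 = 29 + 57×124 = 7097
Count = 57 − 48 + 1 = 10

10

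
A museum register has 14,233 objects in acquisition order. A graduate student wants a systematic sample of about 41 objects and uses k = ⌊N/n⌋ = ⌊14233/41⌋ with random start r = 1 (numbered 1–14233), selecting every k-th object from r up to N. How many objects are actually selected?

k = ⌊14233/41⌋ = 347
Achieved size = ⌊(14233 − 1)/347⌋ + 1 = ⌊14232/347⌋ + 1 = 41 + 1 = 42
(last selection: 1 + 41×347 = 14228 ≤ 14233; next would be 14575 > 14233)

42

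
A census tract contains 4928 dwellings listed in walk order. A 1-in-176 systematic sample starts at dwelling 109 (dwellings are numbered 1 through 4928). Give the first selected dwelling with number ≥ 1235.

k = 176
Steps past start: ⌈(1235 − 109)/176⌉ = ⌈1126/176⌉ = 7
Selected dwelling: 109 + 7×176 = 1341

1341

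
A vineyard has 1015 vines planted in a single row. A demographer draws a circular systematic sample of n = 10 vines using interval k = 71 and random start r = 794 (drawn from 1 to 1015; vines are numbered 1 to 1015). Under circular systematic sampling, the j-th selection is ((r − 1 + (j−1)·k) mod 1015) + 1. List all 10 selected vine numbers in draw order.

794, 865, 936, 1007, 63, 134, 205, 276, 347, 418

Selection 1: 794
Selection 2: 794 + 71 = 865
Selection 3: 865 + 71 = 936
Selection 4: 936 + 71 = 1007
Selection 5: 1007 + 71 = 1078 → 1078 − 1015 = 63
Selection 6: 63 + 71 = 134
Selection 7: 134 + 71 = 205
Selection 8: 205 + 71 = 276
Selection 9: 276 + 71 = 347
Selection 10: 347 + 71 = 418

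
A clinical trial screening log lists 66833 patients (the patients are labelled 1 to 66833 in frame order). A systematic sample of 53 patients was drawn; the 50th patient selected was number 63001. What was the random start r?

k = 66833/53 = 1261
r = 63001 − (50−1)×1261 = 63001 − 61789 = 1212

1212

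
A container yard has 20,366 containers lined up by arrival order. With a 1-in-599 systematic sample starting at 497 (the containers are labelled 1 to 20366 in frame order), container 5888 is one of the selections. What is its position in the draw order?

k = 599
position = (5888 − 497)/599 + 1 = 5391/599 + 1 = 9 + 1 = 10

10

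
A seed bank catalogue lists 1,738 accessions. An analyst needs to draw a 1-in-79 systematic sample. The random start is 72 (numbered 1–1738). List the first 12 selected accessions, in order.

72, 151, 230, 309, 388, 467, 546, 625, 704, 783, 862, 941

accession 1: 72
accession 2: 72 + 79 = 151
accession 3: 151 + 79 = 230
accession 4: 230 + 79 = 309
accession 5: 309 + 79 = 388
accession 6: 388 + 79 = 467
accession 7: 467 + 79 = 546
accession 8: 546 + 79 = 625
accession 9: 625 + 79 = 704
accession 10: 704 + 79 = 783
accession 11: 783 + 79 = 862
accession 12: 862 + 79 = 941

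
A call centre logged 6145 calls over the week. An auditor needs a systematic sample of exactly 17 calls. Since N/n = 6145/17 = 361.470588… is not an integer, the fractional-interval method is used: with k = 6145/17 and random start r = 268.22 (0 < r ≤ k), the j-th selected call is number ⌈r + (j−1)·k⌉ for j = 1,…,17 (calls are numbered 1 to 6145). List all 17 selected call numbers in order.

j=1: r + 0k = 268.22 → ⌈·⌉ = 269
j=2: r + 1k = 629.690588… → ⌈·⌉ = 630
j=3: r + 2k = 991.161176… → ⌈·⌉ = 992
j=4: r + 3k = 1352.631764… → ⌈·⌉ = 1353
j=5: r + 4k = 1714.102352… → ⌈·⌉ = 1715
j=6: r + 5k = 2075.572941… → ⌈·⌉ = 2076
j=7: r + 6k = 2437.043529… → ⌈·⌉ = 2438
j=8: r + 7k = 2798.514117… → ⌈·⌉ = 2799
j=9: r + 8k = 3159.984705… → ⌈·⌉ = 3160
j=10: r + 9k = 3521.455294… → ⌈·⌉ = 3522
j=11: r + 10k = 3882.925882… → ⌈·⌉ = 3883
j=12: r + 11k = 4244.396470… → ⌈·⌉ = 4245
j=13: r + 12k = 4605.867058… → ⌈·⌉ = 4606
j=14: r + 13k = 4967.337647… → ⌈·⌉ = 4968
j=15: r + 14k = 5328.808235… → ⌈·⌉ = 5329
j=16: r + 15k = 5690.278823… → ⌈·⌉ = 5691
j=17: r + 16k = 6051.749411… → ⌈·⌉ = 6052

269, 630, 992, 1353, 1715, 2076, 2438, 2799, 3160, 3522, 3883, 4245, 4606, 4968, 5329, 5691, 6052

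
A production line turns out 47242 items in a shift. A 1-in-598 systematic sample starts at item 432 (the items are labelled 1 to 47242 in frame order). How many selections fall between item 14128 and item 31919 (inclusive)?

k = 598
First selection ≥ 14128: 432 + ⌈(14128−432)/598⌉·598 = 432 + 23×598 = 14186
Last selection ≤ 31919: 432 + ⌊(31919−432)/598⌋·598 = 432 + 52×598 = 31528
Count = 52 − 23 + 1 = 30

30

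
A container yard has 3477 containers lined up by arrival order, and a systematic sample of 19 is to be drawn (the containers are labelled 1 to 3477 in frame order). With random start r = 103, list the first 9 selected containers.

103, 286, 469, 652, 835, 1018, 1201, 1384, 1567

k = N/n = 3477/19 = 183
container 1: 103
container 2: 103 + 183 = 286
container 3: 286 + 183 = 469
container 4: 469 + 183 = 652
container 5: 652 + 183 = 835
container 6: 835 + 183 = 1018
container 7: 1018 + 183 = 1201
container 8: 1201 + 183 = 1384
container 9: 1384 + 183 = 1567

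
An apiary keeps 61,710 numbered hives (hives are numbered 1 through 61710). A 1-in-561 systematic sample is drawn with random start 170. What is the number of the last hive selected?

61319

k = 561
110th selection = r + (110−1)·k = 170 + 109×561 = 170 + 61149 = 61319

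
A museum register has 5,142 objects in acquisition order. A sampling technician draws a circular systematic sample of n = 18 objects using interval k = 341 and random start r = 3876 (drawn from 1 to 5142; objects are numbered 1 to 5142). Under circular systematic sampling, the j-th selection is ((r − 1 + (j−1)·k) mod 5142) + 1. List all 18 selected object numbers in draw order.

Selection 1: 3876
Selection 2: 3876 + 341 = 4217
Selection 3: 4217 + 341 = 4558
Selection 4: 4558 + 341 = 4899
Selection 5: 4899 + 341 = 5240 → 5240 − 5142 = 98
Selection 6: 98 + 341 = 439
Selection 7: 439 + 341 = 780
Selection 8: 780 + 341 = 1121
Selection 9: 1121 + 341 = 1462
Selection 10: 1462 + 341 = 1803
Selection 11: 1803 + 341 = 2144
Selection 12: 2144 + 341 = 2485
Selection 13: 2485 + 341 = 2826
Selection 14: 2826 + 341 = 3167
Selection 15: 3167 + 341 = 3508
Selection 16: 3508 + 341 = 3849
Selection 17: 3849 + 341 = 4190
Selection 18: 4190 + 341 = 4531

3876, 4217, 4558, 4899, 98, 439, 780, 1121, 1462, 1803, 2144, 2485, 2826, 3167, 3508, 3849, 4190, 4531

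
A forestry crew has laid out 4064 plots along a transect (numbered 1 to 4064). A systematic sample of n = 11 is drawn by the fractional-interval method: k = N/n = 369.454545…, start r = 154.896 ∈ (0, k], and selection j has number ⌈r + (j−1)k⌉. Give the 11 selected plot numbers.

j=1: r + 0k = 154.896 → ⌈·⌉ = 155
j=2: r + 1k = 524.350545… → ⌈·⌉ = 525
j=3: r + 2k = 893.805090… → ⌈·⌉ = 894
j=4: r + 3k = 1263.259636… → ⌈·⌉ = 1264
j=5: r + 4k = 1632.714181… → ⌈·⌉ = 1633
j=6: r + 5k = 2002.168727… → ⌈·⌉ = 2003
j=7: r + 6k = 2371.623272… → ⌈·⌉ = 2372
j=8: r + 7k = 2741.077818… → ⌈·⌉ = 2742
j=9: r + 8k = 3110.532363… → ⌈·⌉ = 3111
j=10: r + 9k = 3479.986909… → ⌈·⌉ = 3480
j=11: r + 10k = 3849.441454… → ⌈·⌉ = 3850

155, 525, 894, 1264, 1633, 2003, 2372, 2742, 3111, 3480, 3850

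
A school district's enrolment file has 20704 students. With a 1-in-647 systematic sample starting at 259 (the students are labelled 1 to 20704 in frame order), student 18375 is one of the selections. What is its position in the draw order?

29

k = 647
position = (18375 − 259)/647 + 1 = 18116/647 + 1 = 28 + 1 = 29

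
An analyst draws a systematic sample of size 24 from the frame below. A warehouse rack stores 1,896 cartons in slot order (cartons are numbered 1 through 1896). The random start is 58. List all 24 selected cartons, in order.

k = N/n = 1896/24 = 79
carton 1: 58
carton 2: 58 + 79 = 137
carton 3: 137 + 79 = 216
carton 4: 216 + 79 = 295
carton 5: 295 + 79 = 374
carton 6: 374 + 79 = 453
carton 7: 453 + 79 = 532
carton 8: 532 + 79 = 611
carton 9: 611 + 79 = 690
carton 10: 690 + 79 = 769
carton 11: 769 + 79 = 848
carton 12: 848 + 79 = 927
carton 13: 927 + 79 = 1006
carton 14: 1006 + 79 = 1085
carton 15: 1085 + 79 = 1164
carton 16: 1164 + 79 = 1243
carton 17: 1243 + 79 = 1322
carton 18: 1322 + 79 = 1401
carton 19: 1401 + 79 = 1480
carton 20: 1480 + 79 = 1559
carton 21: 1559 + 79 = 1638
carton 22: 1638 + 79 = 1717
carton 23: 1717 + 79 = 1796
carton 24: 1796 + 79 = 1875

58, 137, 216, 295, 374, 453, 532, 611, 690, 769, 848, 927, 1006, 1085, 1164, 1243, 1322, 1401, 1480, 1559, 1638, 1717, 1796, 1875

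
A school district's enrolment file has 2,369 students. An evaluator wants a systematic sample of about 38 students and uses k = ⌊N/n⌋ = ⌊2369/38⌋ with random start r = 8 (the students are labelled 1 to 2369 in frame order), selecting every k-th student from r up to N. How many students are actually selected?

k = ⌊2369/38⌋ = 62
Achieved size = ⌊(2369 − 8)/62⌋ + 1 = ⌊2361/62⌋ + 1 = 38 + 1 = 39
(last selection: 8 + 38×62 = 2364 ≤ 2369; next would be 2426 > 2369)

39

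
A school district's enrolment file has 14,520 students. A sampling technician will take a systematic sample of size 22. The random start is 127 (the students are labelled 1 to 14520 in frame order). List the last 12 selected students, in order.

6727, 7387, 8047, 8707, 9367, 10027, 10687, 11347, 12007, 12667, 13327, 13987

k = N/n = 14520/22 = 660
11th selection = 127 + 10×660 = 6727
12th: 6727 + 660 = 7387
13th: 7387 + 660 = 8047
14th: 8047 + 660 = 8707
15th: 8707 + 660 = 9367
16th: 9367 + 660 = 10027
17th: 10027 + 660 = 10687
18th: 10687 + 660 = 11347
19th: 11347 + 660 = 12007
20th: 12007 + 660 = 12667
21st: 12667 + 660 = 13327
22nd: 13327 + 660 = 13987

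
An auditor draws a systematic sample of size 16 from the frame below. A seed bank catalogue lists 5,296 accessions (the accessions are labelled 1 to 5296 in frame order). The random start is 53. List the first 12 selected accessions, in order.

k = N/n = 5296/16 = 331
accession 1: 53
accession 2: 53 + 331 = 384
accession 3: 384 + 331 = 715
accession 4: 715 + 331 = 1046
accession 5: 1046 + 331 = 1377
accession 6: 1377 + 331 = 1708
accession 7: 1708 + 331 = 2039
accession 8: 2039 + 331 = 2370
accession 9: 2370 + 331 = 2701
accession 10: 2701 + 331 = 3032
accession 11: 3032 + 331 = 3363
accession 12: 3363 + 331 = 3694

53, 384, 715, 1046, 1377, 1708, 2039, 2370, 2701, 3032, 3363, 3694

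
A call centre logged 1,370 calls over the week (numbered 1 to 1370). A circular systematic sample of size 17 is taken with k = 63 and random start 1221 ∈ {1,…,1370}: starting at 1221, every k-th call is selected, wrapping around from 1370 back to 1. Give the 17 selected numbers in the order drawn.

1221, 1284, 1347, 40, 103, 166, 229, 292, 355, 418, 481, 544, 607, 670, 733, 796, 859

Selection 1: 1221
Selection 2: 1221 + 63 = 1284
Selection 3: 1284 + 63 = 1347
Selection 4: 1347 + 63 = 1410 → 1410 − 1370 = 40
Selection 5: 40 + 63 = 103
Selection 6: 103 + 63 = 166
Selection 7: 166 + 63 = 229
Selection 8: 229 + 63 = 292
Selection 9: 292 + 63 = 355
Selection 10: 355 + 63 = 418
Selection 11: 418 + 63 = 481
Selection 12: 481 + 63 = 544
Selection 13: 544 + 63 = 607
Selection 14: 607 + 63 = 670
Selection 15: 670 + 63 = 733
Selection 16: 733 + 63 = 796
Selection 17: 796 + 63 = 859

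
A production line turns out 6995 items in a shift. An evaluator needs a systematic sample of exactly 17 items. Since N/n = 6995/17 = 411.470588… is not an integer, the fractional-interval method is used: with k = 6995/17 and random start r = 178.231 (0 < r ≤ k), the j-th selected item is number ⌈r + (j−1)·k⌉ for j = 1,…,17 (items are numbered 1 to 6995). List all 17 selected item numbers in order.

j=1: r + 0k = 178.231 → ⌈·⌉ = 179
j=2: r + 1k = 589.701588… → ⌈·⌉ = 590
j=3: r + 2k = 1001.172176… → ⌈·⌉ = 1002
j=4: r + 3k = 1412.642764… → ⌈·⌉ = 1413
j=5: r + 4k = 1824.113352… → ⌈·⌉ = 1825
j=6: r + 5k = 2235.583941… → ⌈·⌉ = 2236
j=7: r + 6k = 2647.054529… → ⌈·⌉ = 2648
j=8: r + 7k = 3058.525117… → ⌈·⌉ = 3059
j=9: r + 8k = 3469.995705… → ⌈·⌉ = 3470
j=10: r + 9k = 3881.466294… → ⌈·⌉ = 3882
j=11: r + 10k = 4292.936882… → ⌈·⌉ = 4293
j=12: r + 11k = 4704.407470… → ⌈·⌉ = 4705
j=13: r + 12k = 5115.878058… → ⌈·⌉ = 5116
j=14: r + 13k = 5527.348647… → ⌈·⌉ = 5528
j=15: r + 14k = 5938.819235… → ⌈·⌉ = 5939
j=16: r + 15k = 6350.289823… → ⌈·⌉ = 6351
j=17: r + 16k = 6761.760411… → ⌈·⌉ = 6762

179, 590, 1002, 1413, 1825, 2236, 2648, 3059, 3470, 3882, 4293, 4705, 5116, 5528, 5939, 6351, 6762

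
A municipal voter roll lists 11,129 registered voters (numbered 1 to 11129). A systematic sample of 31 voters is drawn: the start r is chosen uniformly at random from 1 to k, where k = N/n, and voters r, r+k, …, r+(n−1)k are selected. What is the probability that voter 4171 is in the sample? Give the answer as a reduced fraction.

k = 11129/31 = 359.
Voter 4171 is selected iff r ≡ 4171 (mod 359); exactly one such r in {1,…,359}.
Inclusion probability = 1/359.

1/359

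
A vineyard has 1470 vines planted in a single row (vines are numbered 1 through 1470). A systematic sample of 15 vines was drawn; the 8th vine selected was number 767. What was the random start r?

k = 1470/15 = 98
r = 767 − (8−1)×98 = 767 − 686 = 81

81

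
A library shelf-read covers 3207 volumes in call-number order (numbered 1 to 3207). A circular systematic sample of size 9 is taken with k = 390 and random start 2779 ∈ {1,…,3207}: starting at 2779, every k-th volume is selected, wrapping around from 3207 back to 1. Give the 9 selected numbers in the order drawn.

2779, 3169, 352, 742, 1132, 1522, 1912, 2302, 2692

Selection 1: 2779
Selection 2: 2779 + 390 = 3169
Selection 3: 3169 + 390 = 3559 → 3559 − 3207 = 352
Selection 4: 352 + 390 = 742
Selection 5: 742 + 390 = 1132
Selection 6: 1132 + 390 = 1522
Selection 7: 1522 + 390 = 1912
Selection 8: 1912 + 390 = 2302
Selection 9: 2302 + 390 = 2692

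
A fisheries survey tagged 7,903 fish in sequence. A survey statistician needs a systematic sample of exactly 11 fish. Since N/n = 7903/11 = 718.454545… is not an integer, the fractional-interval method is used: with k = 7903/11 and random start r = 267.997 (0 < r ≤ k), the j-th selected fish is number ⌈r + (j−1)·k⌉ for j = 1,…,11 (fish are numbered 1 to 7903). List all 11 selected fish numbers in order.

j=1: r + 0k = 267.997 → ⌈·⌉ = 268
j=2: r + 1k = 986.451545… → ⌈·⌉ = 987
j=3: r + 2k = 1704.906090… → ⌈·⌉ = 1705
j=4: r + 3k = 2423.360636… → ⌈·⌉ = 2424
j=5: r + 4k = 3141.815181… → ⌈·⌉ = 3142
j=6: r + 5k = 3860.269727… → ⌈·⌉ = 3861
j=7: r + 6k = 4578.724272… → ⌈·⌉ = 4579
j=8: r + 7k = 5297.178818… → ⌈·⌉ = 5298
j=9: r + 8k = 6015.633363… → ⌈·⌉ = 6016
j=10: r + 9k = 6734.087909… → ⌈·⌉ = 6735
j=11: r + 10k = 7452.542454… → ⌈·⌉ = 7453

268, 987, 1705, 2424, 3142, 3861, 4579, 5298, 6016, 6735, 7453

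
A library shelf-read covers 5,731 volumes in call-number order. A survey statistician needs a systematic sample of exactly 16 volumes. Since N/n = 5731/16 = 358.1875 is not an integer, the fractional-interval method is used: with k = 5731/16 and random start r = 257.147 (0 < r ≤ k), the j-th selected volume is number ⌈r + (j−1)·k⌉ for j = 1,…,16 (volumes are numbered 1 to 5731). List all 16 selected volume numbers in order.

j=1: r + 0k = 257.147 → ⌈·⌉ = 258
j=2: r + 1k = 615.3345 → ⌈·⌉ = 616
j=3: r + 2k = 973.522 → ⌈·⌉ = 974
j=4: r + 3k = 1331.7095 → ⌈·⌉ = 1332
j=5: r + 4k = 1689.897 → ⌈·⌉ = 1690
j=6: r + 5k = 2048.0845 → ⌈·⌉ = 2049
j=7: r + 6k = 2406.272 → ⌈·⌉ = 2407
j=8: r + 7k = 2764.4595 → ⌈·⌉ = 2765
j=9: r + 8k = 3122.647 → ⌈·⌉ = 3123
j=10: r + 9k = 3480.8345 → ⌈·⌉ = 3481
j=11: r + 10k = 3839.022 → ⌈·⌉ = 3840
j=12: r + 11k = 4197.2095 → ⌈·⌉ = 4198
j=13: r + 12k = 4555.397 → ⌈·⌉ = 4556
j=14: r + 13k = 4913.5845 → ⌈·⌉ = 4914
j=15: r + 14k = 5271.772 → ⌈·⌉ = 5272
j=16: r + 15k = 5629.9595 → ⌈·⌉ = 5630

258, 616, 974, 1332, 1690, 2049, 2407, 2765, 3123, 3481, 3840, 4198, 4556, 4914, 5272, 5630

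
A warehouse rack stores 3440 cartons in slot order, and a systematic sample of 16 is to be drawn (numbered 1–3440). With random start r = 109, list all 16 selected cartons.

109, 324, 539, 754, 969, 1184, 1399, 1614, 1829, 2044, 2259, 2474, 2689, 2904, 3119, 3334

k = N/n = 3440/16 = 215
carton 1: 109
carton 2: 109 + 215 = 324
carton 3: 324 + 215 = 539
carton 4: 539 + 215 = 754
carton 5: 754 + 215 = 969
carton 6: 969 + 215 = 1184
carton 7: 1184 + 215 = 1399
carton 8: 1399 + 215 = 1614
carton 9: 1614 + 215 = 1829
carton 10: 1829 + 215 = 2044
carton 11: 2044 + 215 = 2259
carton 12: 2259 + 215 = 2474
carton 13: 2474 + 215 = 2689
carton 14: 2689 + 215 = 2904
carton 15: 2904 + 215 = 3119
carton 16: 3119 + 215 = 3334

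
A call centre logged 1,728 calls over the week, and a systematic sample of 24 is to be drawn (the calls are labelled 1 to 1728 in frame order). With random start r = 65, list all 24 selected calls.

65, 137, 209, 281, 353, 425, 497, 569, 641, 713, 785, 857, 929, 1001, 1073, 1145, 1217, 1289, 1361, 1433, 1505, 1577, 1649, 1721

k = N/n = 1728/24 = 72
call 1: 65
call 2: 65 + 72 = 137
call 3: 137 + 72 = 209
call 4: 209 + 72 = 281
call 5: 281 + 72 = 353
call 6: 353 + 72 = 425
call 7: 425 + 72 = 497
call 8: 497 + 72 = 569
call 9: 569 + 72 = 641
call 10: 641 + 72 = 713
call 11: 713 + 72 = 785
call 12: 785 + 72 = 857
call 13: 857 + 72 = 929
call 14: 929 + 72 = 1001
call 15: 1001 + 72 = 1073
call 16: 1073 + 72 = 1145
call 17: 1145 + 72 = 1217
call 18: 1217 + 72 = 1289
call 19: 1289 + 72 = 1361
call 20: 1361 + 72 = 1433
call 21: 1433 + 72 = 1505
call 22: 1505 + 72 = 1577
call 23: 1577 + 72 = 1649
call 24: 1649 + 72 = 1721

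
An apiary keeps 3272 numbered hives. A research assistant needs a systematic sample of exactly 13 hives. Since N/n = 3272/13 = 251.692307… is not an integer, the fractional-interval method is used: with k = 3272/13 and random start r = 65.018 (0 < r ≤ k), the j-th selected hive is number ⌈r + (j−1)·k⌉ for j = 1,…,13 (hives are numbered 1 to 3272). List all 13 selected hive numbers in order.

66, 317, 569, 821, 1072, 1324, 1576, 1827, 2079, 2331, 2582, 2834, 3086

j=1: r + 0k = 65.018 → ⌈·⌉ = 66
j=2: r + 1k = 316.710307… → ⌈·⌉ = 317
j=3: r + 2k = 568.402615… → ⌈·⌉ = 569
j=4: r + 3k = 820.094923… → ⌈·⌉ = 821
j=5: r + 4k = 1071.787230… → ⌈·⌉ = 1072
j=6: r + 5k = 1323.479538… → ⌈·⌉ = 1324
j=7: r + 6k = 1575.171846… → ⌈·⌉ = 1576
j=8: r + 7k = 1826.864153… → ⌈·⌉ = 1827
j=9: r + 8k = 2078.556461… → ⌈·⌉ = 2079
j=10: r + 9k = 2330.248769… → ⌈·⌉ = 2331
j=11: r + 10k = 2581.941076… → ⌈·⌉ = 2582
j=12: r + 11k = 2833.633384… → ⌈·⌉ = 2834
j=13: r + 12k = 3085.325692… → ⌈·⌉ = 3086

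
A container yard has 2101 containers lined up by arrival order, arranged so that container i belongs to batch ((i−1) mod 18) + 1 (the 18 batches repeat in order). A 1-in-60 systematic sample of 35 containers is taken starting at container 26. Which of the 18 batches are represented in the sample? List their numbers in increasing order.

Consecutive selections differ by k = 60, so their batch numbers differ by 60 mod 18 = 6.
gcd(60, 18) = 6, so the sample visits 18/6 = 3 distinct residues mod 18.
Start 26 is batch 8; the batches hit are 2, 8, 14.

2, 8, 14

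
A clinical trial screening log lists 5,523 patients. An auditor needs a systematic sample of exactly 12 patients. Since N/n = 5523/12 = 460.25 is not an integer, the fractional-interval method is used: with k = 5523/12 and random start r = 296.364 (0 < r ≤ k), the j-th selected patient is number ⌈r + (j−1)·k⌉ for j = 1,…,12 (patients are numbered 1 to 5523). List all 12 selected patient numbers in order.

297, 757, 1217, 1678, 2138, 2598, 3058, 3519, 3979, 4439, 4899, 5360

j=1: r + 0k = 296.364 → ⌈·⌉ = 297
j=2: r + 1k = 756.614 → ⌈·⌉ = 757
j=3: r + 2k = 1216.864 → ⌈·⌉ = 1217
j=4: r + 3k = 1677.114 → ⌈·⌉ = 1678
j=5: r + 4k = 2137.364 → ⌈·⌉ = 2138
j=6: r + 5k = 2597.614 → ⌈·⌉ = 2598
j=7: r + 6k = 3057.864 → ⌈·⌉ = 3058
j=8: r + 7k = 3518.114 → ⌈·⌉ = 3519
j=9: r + 8k = 3978.364 → ⌈·⌉ = 3979
j=10: r + 9k = 4438.614 → ⌈·⌉ = 4439
j=11: r + 10k = 4898.864 → ⌈·⌉ = 4899
j=12: r + 11k = 5359.114 → ⌈·⌉ = 5360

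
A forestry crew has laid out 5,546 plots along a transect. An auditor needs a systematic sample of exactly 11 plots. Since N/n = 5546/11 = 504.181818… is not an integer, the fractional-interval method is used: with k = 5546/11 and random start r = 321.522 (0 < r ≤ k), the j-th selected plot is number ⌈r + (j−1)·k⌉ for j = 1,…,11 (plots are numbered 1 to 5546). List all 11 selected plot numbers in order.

j=1: r + 0k = 321.522 → ⌈·⌉ = 322
j=2: r + 1k = 825.703818… → ⌈·⌉ = 826
j=3: r + 2k = 1329.885636… → ⌈·⌉ = 1330
j=4: r + 3k = 1834.067454… → ⌈·⌉ = 1835
j=5: r + 4k = 2338.249272… → ⌈·⌉ = 2339
j=6: r + 5k = 2842.431090… → ⌈·⌉ = 2843
j=7: r + 6k = 3346.612909… → ⌈·⌉ = 3347
j=8: r + 7k = 3850.794727… → ⌈·⌉ = 3851
j=9: r + 8k = 4354.976545… → ⌈·⌉ = 4355
j=10: r + 9k = 4859.158363… → ⌈·⌉ = 4860
j=11: r + 10k = 5363.340181… → ⌈·⌉ = 5364

322, 826, 1330, 1835, 2339, 2843, 3347, 3851, 4355, 4860, 5364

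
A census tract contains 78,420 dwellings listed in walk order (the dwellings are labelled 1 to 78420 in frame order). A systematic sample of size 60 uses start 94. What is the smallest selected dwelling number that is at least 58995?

60216

k = 78420/60 = 1307
Steps past start: ⌈(58995 − 94)/1307⌉ = ⌈58901/1307⌉ = 46
Selected dwelling: 94 + 46×1307 = 60216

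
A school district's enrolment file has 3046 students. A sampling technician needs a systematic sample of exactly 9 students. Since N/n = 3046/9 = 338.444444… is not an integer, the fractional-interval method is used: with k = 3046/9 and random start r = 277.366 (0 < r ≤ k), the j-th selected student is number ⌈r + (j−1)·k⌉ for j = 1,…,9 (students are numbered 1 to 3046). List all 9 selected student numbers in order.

278, 616, 955, 1293, 1632, 1970, 2309, 2647, 2985

j=1: r + 0k = 277.366 → ⌈·⌉ = 278
j=2: r + 1k = 615.810444… → ⌈·⌉ = 616
j=3: r + 2k = 954.254888… → ⌈·⌉ = 955
j=4: r + 3k = 1292.699333… → ⌈·⌉ = 1293
j=5: r + 4k = 1631.143777… → ⌈·⌉ = 1632
j=6: r + 5k = 1969.588222… → ⌈·⌉ = 1970
j=7: r + 6k = 2308.032666… → ⌈·⌉ = 2309
j=8: r + 7k = 2646.477111… → ⌈·⌉ = 2647
j=9: r + 8k = 2984.921555… → ⌈·⌉ = 2985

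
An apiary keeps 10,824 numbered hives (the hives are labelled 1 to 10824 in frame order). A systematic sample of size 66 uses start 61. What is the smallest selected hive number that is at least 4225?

4325

k = 10824/66 = 164
Steps past start: ⌈(4225 − 61)/164⌉ = ⌈4164/164⌉ = 26
Selected hive: 61 + 26×164 = 4325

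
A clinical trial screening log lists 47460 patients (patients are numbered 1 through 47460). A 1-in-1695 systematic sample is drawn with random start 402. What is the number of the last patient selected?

k = 1695
28th selection = r + (28−1)·k = 402 + 27×1695 = 402 + 45765 = 46167

46167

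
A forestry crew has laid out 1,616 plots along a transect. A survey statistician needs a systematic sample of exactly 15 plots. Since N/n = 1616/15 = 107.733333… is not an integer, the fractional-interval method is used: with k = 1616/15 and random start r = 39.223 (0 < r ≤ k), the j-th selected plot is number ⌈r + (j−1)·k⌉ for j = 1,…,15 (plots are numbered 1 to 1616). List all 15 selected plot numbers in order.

40, 147, 255, 363, 471, 578, 686, 794, 902, 1009, 1117, 1225, 1333, 1440, 1548

j=1: r + 0k = 39.223 → ⌈·⌉ = 40
j=2: r + 1k = 146.956333… → ⌈·⌉ = 147
j=3: r + 2k = 254.689666… → ⌈·⌉ = 255
j=4: r + 3k = 362.423 → ⌈·⌉ = 363
j=5: r + 4k = 470.156333… → ⌈·⌉ = 471
j=6: r + 5k = 577.889666… → ⌈·⌉ = 578
j=7: r + 6k = 685.623 → ⌈·⌉ = 686
j=8: r + 7k = 793.356333… → ⌈·⌉ = 794
j=9: r + 8k = 901.089666… → ⌈·⌉ = 902
j=10: r + 9k = 1008.823 → ⌈·⌉ = 1009
j=11: r + 10k = 1116.556333… → ⌈·⌉ = 1117
j=12: r + 11k = 1224.289666… → ⌈·⌉ = 1225
j=13: r + 12k = 1332.023 → ⌈·⌉ = 1333
j=14: r + 13k = 1439.756333… → ⌈·⌉ = 1440
j=15: r + 14k = 1547.489666… → ⌈·⌉ = 1548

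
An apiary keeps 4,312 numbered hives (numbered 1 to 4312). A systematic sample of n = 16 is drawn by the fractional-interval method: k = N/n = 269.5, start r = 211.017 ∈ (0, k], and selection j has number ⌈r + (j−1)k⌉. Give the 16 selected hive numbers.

212, 481, 751, 1020, 1290, 1559, 1829, 2098, 2368, 2637, 2907, 3176, 3446, 3715, 3985, 4254

j=1: r + 0k = 211.017 → ⌈·⌉ = 212
j=2: r + 1k = 480.517 → ⌈·⌉ = 481
j=3: r + 2k = 750.017 → ⌈·⌉ = 751
j=4: r + 3k = 1019.517 → ⌈·⌉ = 1020
j=5: r + 4k = 1289.017 → ⌈·⌉ = 1290
j=6: r + 5k = 1558.517 → ⌈·⌉ = 1559
j=7: r + 6k = 1828.017 → ⌈·⌉ = 1829
j=8: r + 7k = 2097.517 → ⌈·⌉ = 2098
j=9: r + 8k = 2367.017 → ⌈·⌉ = 2368
j=10: r + 9k = 2636.517 → ⌈·⌉ = 2637
j=11: r + 10k = 2906.017 → ⌈·⌉ = 2907
j=12: r + 11k = 3175.517 → ⌈·⌉ = 3176
j=13: r + 12k = 3445.017 → ⌈·⌉ = 3446
j=14: r + 13k = 3714.517 → ⌈·⌉ = 3715
j=15: r + 14k = 3984.017 → ⌈·⌉ = 3985
j=16: r + 15k = 4253.517 → ⌈·⌉ = 4254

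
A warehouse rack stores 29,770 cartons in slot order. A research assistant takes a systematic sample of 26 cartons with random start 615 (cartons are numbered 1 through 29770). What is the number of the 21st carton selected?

k = 29770/26 = 1145
21st selection = r + (21−1)·k = 615 + 20×1145 = 615 + 22900 = 23515

23515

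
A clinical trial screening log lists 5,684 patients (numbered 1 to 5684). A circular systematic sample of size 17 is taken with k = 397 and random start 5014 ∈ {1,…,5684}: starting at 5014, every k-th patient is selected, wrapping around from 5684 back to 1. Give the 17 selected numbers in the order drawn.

Selection 1: 5014
Selection 2: 5014 + 397 = 5411
Selection 3: 5411 + 397 = 5808 → 5808 − 5684 = 124
Selection 4: 124 + 397 = 521
Selection 5: 521 + 397 = 918
Selection 6: 918 + 397 = 1315
Selection 7: 1315 + 397 = 1712
Selection 8: 1712 + 397 = 2109
Selection 9: 2109 + 397 = 2506
Selection 10: 2506 + 397 = 2903
Selection 11: 2903 + 397 = 3300
Selection 12: 3300 + 397 = 3697
Selection 13: 3697 + 397 = 4094
Selection 14: 4094 + 397 = 4491
Selection 15: 4491 + 397 = 4888
Selection 16: 4888 + 397 = 5285
Selection 17: 5285 + 397 = 5682

5014, 5411, 124, 521, 918, 1315, 1712, 2109, 2506, 2903, 3300, 3697, 4094, 4491, 4888, 5285, 5682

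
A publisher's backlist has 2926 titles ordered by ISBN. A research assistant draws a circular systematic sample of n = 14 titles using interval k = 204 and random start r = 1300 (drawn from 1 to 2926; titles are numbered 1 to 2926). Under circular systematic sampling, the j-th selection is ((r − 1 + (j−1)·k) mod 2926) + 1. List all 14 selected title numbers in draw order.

1300, 1504, 1708, 1912, 2116, 2320, 2524, 2728, 6, 210, 414, 618, 822, 1026

Selection 1: 1300
Selection 2: 1300 + 204 = 1504
Selection 3: 1504 + 204 = 1708
Selection 4: 1708 + 204 = 1912
Selection 5: 1912 + 204 = 2116
Selection 6: 2116 + 204 = 2320
Selection 7: 2320 + 204 = 2524
Selection 8: 2524 + 204 = 2728
Selection 9: 2728 + 204 = 2932 → 2932 − 2926 = 6
Selection 10: 6 + 204 = 210
Selection 11: 210 + 204 = 414
Selection 12: 414 + 204 = 618
Selection 13: 618 + 204 = 822
Selection 14: 822 + 204 = 1026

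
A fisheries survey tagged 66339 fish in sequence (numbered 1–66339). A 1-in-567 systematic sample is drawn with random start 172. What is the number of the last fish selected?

k = 567
117th selection = r + (117−1)·k = 172 + 116×567 = 172 + 65772 = 65944

65944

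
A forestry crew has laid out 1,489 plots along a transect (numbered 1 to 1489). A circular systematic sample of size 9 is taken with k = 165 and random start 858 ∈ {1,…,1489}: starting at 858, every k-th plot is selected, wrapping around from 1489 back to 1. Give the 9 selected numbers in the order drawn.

Selection 1: 858
Selection 2: 858 + 165 = 1023
Selection 3: 1023 + 165 = 1188
Selection 4: 1188 + 165 = 1353
Selection 5: 1353 + 165 = 1518 → 1518 − 1489 = 29
Selection 6: 29 + 165 = 194
Selection 7: 194 + 165 = 359
Selection 8: 359 + 165 = 524
Selection 9: 524 + 165 = 689

858, 1023, 1188, 1353, 29, 194, 359, 524, 689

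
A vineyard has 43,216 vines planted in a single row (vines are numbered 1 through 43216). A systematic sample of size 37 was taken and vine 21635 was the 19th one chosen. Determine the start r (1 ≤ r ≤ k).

611

k = 43216/37 = 1168
r = 21635 − (19−1)×1168 = 21635 − 21024 = 611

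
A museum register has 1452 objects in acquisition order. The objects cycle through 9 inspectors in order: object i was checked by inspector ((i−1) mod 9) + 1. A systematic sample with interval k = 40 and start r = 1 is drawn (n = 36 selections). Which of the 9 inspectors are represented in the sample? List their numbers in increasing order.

1, 2, 3, 4, 5, 6, 7, 8, 9

Consecutive selections differ by k = 40, so their inspector numbers differ by 40 mod 9 = 4.
gcd(40, 9) = 1, so the sample visits 9/1 = 9 distinct residues mod 9.
Start 1 is inspector 1; the inspectors hit are 1, 2, 3, 4, 5, 6, 7, 8, 9.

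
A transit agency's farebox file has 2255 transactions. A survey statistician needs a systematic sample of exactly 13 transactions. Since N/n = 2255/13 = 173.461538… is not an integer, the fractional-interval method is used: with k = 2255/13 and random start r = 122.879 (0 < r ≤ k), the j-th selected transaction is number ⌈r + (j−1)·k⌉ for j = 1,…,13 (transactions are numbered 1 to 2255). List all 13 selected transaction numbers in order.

j=1: r + 0k = 122.879 → ⌈·⌉ = 123
j=2: r + 1k = 296.340538… → ⌈·⌉ = 297
j=3: r + 2k = 469.802076… → ⌈·⌉ = 470
j=4: r + 3k = 643.263615… → ⌈·⌉ = 644
j=5: r + 4k = 816.725153… → ⌈·⌉ = 817
j=6: r + 5k = 990.186692… → ⌈·⌉ = 991
j=7: r + 6k = 1163.648230… → ⌈·⌉ = 1164
j=8: r + 7k = 1337.109769… → ⌈·⌉ = 1338
j=9: r + 8k = 1510.571307… → ⌈·⌉ = 1511
j=10: r + 9k = 1684.032846… → ⌈·⌉ = 1685
j=11: r + 10k = 1857.494384… → ⌈·⌉ = 1858
j=12: r + 11k = 2030.955923… → ⌈·⌉ = 2031
j=13: r + 12k = 2204.417461… → ⌈·⌉ = 2205

123, 297, 470, 644, 817, 991, 1164, 1338, 1511, 1685, 1858, 2031, 2205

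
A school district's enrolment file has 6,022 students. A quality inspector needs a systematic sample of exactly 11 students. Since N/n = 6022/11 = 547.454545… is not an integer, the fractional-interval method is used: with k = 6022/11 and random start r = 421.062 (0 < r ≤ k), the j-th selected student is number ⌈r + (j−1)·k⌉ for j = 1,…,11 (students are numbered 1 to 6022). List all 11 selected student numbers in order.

j=1: r + 0k = 421.062 → ⌈·⌉ = 422
j=2: r + 1k = 968.516545… → ⌈·⌉ = 969
j=3: r + 2k = 1515.971090… → ⌈·⌉ = 1516
j=4: r + 3k = 2063.425636… → ⌈·⌉ = 2064
j=5: r + 4k = 2610.880181… → ⌈·⌉ = 2611
j=6: r + 5k = 3158.334727… → ⌈·⌉ = 3159
j=7: r + 6k = 3705.789272… → ⌈·⌉ = 3706
j=8: r + 7k = 4253.243818… → ⌈·⌉ = 4254
j=9: r + 8k = 4800.698363… → ⌈·⌉ = 4801
j=10: r + 9k = 5348.152909… → ⌈·⌉ = 5349
j=11: r + 10k = 5895.607454… → ⌈·⌉ = 5896

422, 969, 1516, 2064, 2611, 3159, 3706, 4254, 4801, 5349, 5896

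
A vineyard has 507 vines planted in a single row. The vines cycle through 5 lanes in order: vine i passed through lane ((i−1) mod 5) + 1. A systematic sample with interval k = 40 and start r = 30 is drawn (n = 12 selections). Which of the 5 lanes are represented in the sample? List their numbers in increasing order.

Consecutive selections differ by k = 40, so their lane numbers differ by 40 mod 5 = 0.
gcd(40, 5) = 5, so the sample visits 5/5 = 1 distinct residues mod 5.
Start 30 is lane 5; the lanes hit are 5.

5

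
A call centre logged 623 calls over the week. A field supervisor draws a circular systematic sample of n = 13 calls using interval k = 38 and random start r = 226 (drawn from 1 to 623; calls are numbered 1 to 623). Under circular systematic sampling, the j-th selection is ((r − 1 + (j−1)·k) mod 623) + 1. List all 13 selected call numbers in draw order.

226, 264, 302, 340, 378, 416, 454, 492, 530, 568, 606, 21, 59

Selection 1: 226
Selection 2: 226 + 38 = 264
Selection 3: 264 + 38 = 302
Selection 4: 302 + 38 = 340
Selection 5: 340 + 38 = 378
Selection 6: 378 + 38 = 416
Selection 7: 416 + 38 = 454
Selection 8: 454 + 38 = 492
Selection 9: 492 + 38 = 530
Selection 10: 530 + 38 = 568
Selection 11: 568 + 38 = 606
Selection 12: 606 + 38 = 644 → 644 − 623 = 21
Selection 13: 21 + 38 = 59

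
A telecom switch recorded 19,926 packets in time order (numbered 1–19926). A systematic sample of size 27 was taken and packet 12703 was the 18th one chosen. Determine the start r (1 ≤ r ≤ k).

157

k = 19926/27 = 738
r = 12703 − (18−1)×738 = 12703 − 12546 = 157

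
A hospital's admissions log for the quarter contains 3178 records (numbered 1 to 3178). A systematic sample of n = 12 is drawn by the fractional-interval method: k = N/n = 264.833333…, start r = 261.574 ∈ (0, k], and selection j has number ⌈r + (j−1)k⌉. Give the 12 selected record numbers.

j=1: r + 0k = 261.574 → ⌈·⌉ = 262
j=2: r + 1k = 526.407333… → ⌈·⌉ = 527
j=3: r + 2k = 791.240666… → ⌈·⌉ = 792
j=4: r + 3k = 1056.074 → ⌈·⌉ = 1057
j=5: r + 4k = 1320.907333… → ⌈·⌉ = 1321
j=6: r + 5k = 1585.740666… → ⌈·⌉ = 1586
j=7: r + 6k = 1850.574 → ⌈·⌉ = 1851
j=8: r + 7k = 2115.407333… → ⌈·⌉ = 2116
j=9: r + 8k = 2380.240666… → ⌈·⌉ = 2381
j=10: r + 9k = 2645.074 → ⌈·⌉ = 2646
j=11: r + 10k = 2909.907333… → ⌈·⌉ = 2910
j=12: r + 11k = 3174.740666… → ⌈·⌉ = 3175

262, 527, 792, 1057, 1321, 1586, 1851, 2116, 2381, 2646, 2910, 3175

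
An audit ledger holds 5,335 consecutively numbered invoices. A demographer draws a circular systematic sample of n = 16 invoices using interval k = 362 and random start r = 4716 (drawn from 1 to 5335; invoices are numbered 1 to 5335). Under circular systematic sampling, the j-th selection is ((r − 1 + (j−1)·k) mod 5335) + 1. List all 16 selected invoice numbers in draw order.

Selection 1: 4716
Selection 2: 4716 + 362 = 5078
Selection 3: 5078 + 362 = 5440 → 5440 − 5335 = 105
Selection 4: 105 + 362 = 467
Selection 5: 467 + 362 = 829
Selection 6: 829 + 362 = 1191
Selection 7: 1191 + 362 = 1553
Selection 8: 1553 + 362 = 1915
Selection 9: 1915 + 362 = 2277
Selection 10: 2277 + 362 = 2639
Selection 11: 2639 + 362 = 3001
Selection 12: 3001 + 362 = 3363
Selection 13: 3363 + 362 = 3725
Selection 14: 3725 + 362 = 4087
Selection 15: 4087 + 362 = 4449
Selection 16: 4449 + 362 = 4811

4716, 5078, 105, 467, 829, 1191, 1553, 1915, 2277, 2639, 3001, 3363, 3725, 4087, 4449, 4811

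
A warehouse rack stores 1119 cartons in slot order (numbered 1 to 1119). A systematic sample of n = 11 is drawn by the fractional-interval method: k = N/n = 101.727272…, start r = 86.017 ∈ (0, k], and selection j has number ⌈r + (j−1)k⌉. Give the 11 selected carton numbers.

j=1: r + 0k = 86.017 → ⌈·⌉ = 87
j=2: r + 1k = 187.744272… → ⌈·⌉ = 188
j=3: r + 2k = 289.471545… → ⌈·⌉ = 290
j=4: r + 3k = 391.198818… → ⌈·⌉ = 392
j=5: r + 4k = 492.926090… → ⌈·⌉ = 493
j=6: r + 5k = 594.653363… → ⌈·⌉ = 595
j=7: r + 6k = 696.380636… → ⌈·⌉ = 697
j=8: r + 7k = 798.107909… → ⌈·⌉ = 799
j=9: r + 8k = 899.835181… → ⌈·⌉ = 900
j=10: r + 9k = 1001.562454… → ⌈·⌉ = 1002
j=11: r + 10k = 1103.289727… → ⌈·⌉ = 1104

87, 188, 290, 392, 493, 595, 697, 799, 900, 1002, 1104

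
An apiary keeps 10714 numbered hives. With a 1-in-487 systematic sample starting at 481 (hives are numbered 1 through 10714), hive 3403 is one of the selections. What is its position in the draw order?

7

k = 487
position = (3403 − 481)/487 + 1 = 2922/487 + 1 = 6 + 1 = 7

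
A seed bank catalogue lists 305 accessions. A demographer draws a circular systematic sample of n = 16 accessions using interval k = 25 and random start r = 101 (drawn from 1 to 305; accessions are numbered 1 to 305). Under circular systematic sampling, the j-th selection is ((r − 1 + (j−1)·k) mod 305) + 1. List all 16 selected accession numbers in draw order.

Selection 1: 101
Selection 2: 101 + 25 = 126
Selection 3: 126 + 25 = 151
Selection 4: 151 + 25 = 176
Selection 5: 176 + 25 = 201
Selection 6: 201 + 25 = 226
Selection 7: 226 + 25 = 251
Selection 8: 251 + 25 = 276
Selection 9: 276 + 25 = 301
Selection 10: 301 + 25 = 326 → 326 − 305 = 21
Selection 11: 21 + 25 = 46
Selection 12: 46 + 25 = 71
Selection 13: 71 + 25 = 96
Selection 14: 96 + 25 = 121
Selection 15: 121 + 25 = 146
Selection 16: 146 + 25 = 171

101, 126, 151, 176, 201, 226, 251, 276, 301, 21, 46, 71, 96, 121, 146, 171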